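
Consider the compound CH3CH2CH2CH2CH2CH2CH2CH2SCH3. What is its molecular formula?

Atom tally by fragment:
  CH3 → C:1 H:3
  CH2 → C:1 H:2
  CH2 → C:1 H:2
  CH2 → C:1 H:2
  CH2 → C:1 H:2
  CH2 → C:1 H:2
  CH2 → C:1 H:2
  CH2SCH3 → C:2 H:5 S:1
Element totals:
  C: 9
  H: 20
  S: 1

C9H20S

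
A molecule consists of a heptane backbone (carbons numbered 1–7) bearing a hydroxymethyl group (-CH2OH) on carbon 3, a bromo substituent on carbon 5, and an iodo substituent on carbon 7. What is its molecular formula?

C8H16BrIO

Atom tally by fragment:
  CH3 → C:1 H:3
  CH2 → C:1 H:2
  CH(CH2OH) → C:2 H:4 O:1
  CH2 → C:1 H:2
  CH(Br) → C:1 H:1 Br:1
  CH2 → C:1 H:2
  CH2I → C:1 H:2 I:1
Element totals:
  C: 8
  H: 16
  Br: 1
  I: 1
  O: 1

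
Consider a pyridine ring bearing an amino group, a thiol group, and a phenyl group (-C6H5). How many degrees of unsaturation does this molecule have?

Atom tally by fragment:
  pyridine ring core → C:5 H:5 N:1
  (− 3 ring H displaced by substituents)
  + NH2 → N:1 H:2
  + SH → S:1 H:1
  + C6H5 → C:6 H:5
Element totals:
  C: 11
  H: 10
  N: 2
  S: 1
Molecular formula: C11H10N2S.
DoU = (2C + 2 + N − H − X) / 2 = (2·11 + 2 + 2 − 10 − 0) / 2 = 8.

8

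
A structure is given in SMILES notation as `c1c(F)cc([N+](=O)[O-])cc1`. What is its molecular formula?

Atom tally by fragment:
  benzene ring core → C:6 H:6
  (− 2 ring H displaced by substituents)
  + F → F:1
  + NO2 → N:1 O:2
Element totals:
  C: 6
  H: 4
  F: 1
  N: 1
  O: 2

C6H4FNO2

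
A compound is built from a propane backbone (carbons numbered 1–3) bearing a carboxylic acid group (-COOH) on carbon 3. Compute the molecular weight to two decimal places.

Atom tally by fragment:
  CH3 → C:1 H:3
  CH2 → C:1 H:2
  CH2COOH → C:2 H:3 O:2
Element totals:
  C: 4
  H: 8
  O: 2
Molecular formula: C4H8O2.
  M = 4(12.011) + 8(1.008) + 2(15.999)
    = 48.044 + 8.064 + 31.998 = 88.106

88.11 g/mol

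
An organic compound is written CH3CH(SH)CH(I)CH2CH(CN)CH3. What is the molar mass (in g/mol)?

269.14 g/mol

Atom tally by fragment:
  CH3 → C:1 H:3
  CH(SH) → C:1 H:2 S:1
  CH(I) → C:1 H:1 I:1
  CH2 → C:1 H:2
  CH(CN) → C:2 H:1 N:1
  CH3 → C:1 H:3
Element totals:
  C: 7
  H: 12
  I: 1
  N: 1
  S: 1
Molecular formula: C7H12INS.
  M = 7(12.011) + 12(1.008) + 126.904 + 14.007 + 32.06
    = 84.077 + 12.096 + 126.904 + 14.007 + 32.060 = 269.144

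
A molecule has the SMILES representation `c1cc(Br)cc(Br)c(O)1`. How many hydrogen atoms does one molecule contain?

4

Atom tally by fragment:
  benzene ring core → C:6 H:6
  (− 3 ring H displaced by substituents)
  + Br → Br:1
  + Br → Br:1
  + OH → O:1 H:1
Element totals:
  C: 6
  H: 4
  Br: 2
  O: 1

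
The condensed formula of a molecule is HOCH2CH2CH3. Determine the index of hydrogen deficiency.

0

Element totals:
  C: 3
  H: 8
  O: 1
Molecular formula: C3H8O.
DoU = (2C + 2 + N − H − X) / 2 = (2·3 + 2 + 0 − 8 − 0) / 2 = 0.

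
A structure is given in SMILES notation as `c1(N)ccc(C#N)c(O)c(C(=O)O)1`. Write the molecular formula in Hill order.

C8H6N2O3

Atom tally by fragment:
  benzene ring core → C:6 H:6
  (− 4 ring H displaced by substituents)
  + NH2 → N:1 H:2
  + CN → C:1 N:1
  + OH → O:1 H:1
  + COOH → C:1 H:1 O:2
Element totals:
  C: 8
  H: 6
  N: 2
  O: 3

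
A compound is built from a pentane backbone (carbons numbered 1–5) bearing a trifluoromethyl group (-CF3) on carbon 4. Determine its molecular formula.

C6H11F3

Atom tally by fragment:
  CH3 → C:1 H:3
  CH2 → C:1 H:2
  CH2 → C:1 H:2
  CH(CF3) → C:2 H:1 F:3
  CH3 → C:1 H:3
Element totals:
  C: 6
  H: 11
  F: 3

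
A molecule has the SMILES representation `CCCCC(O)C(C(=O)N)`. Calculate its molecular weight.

Atom tally by fragment:
  CH3 → C:1 H:3
  CH2 → C:1 H:2
  CH2 → C:1 H:2
  CH2 → C:1 H:2
  CH(OH) → C:1 H:2 O:1
  CH2CONH2 → C:2 H:4 O:1 N:1
Element totals:
  C: 7
  H: 15
  N: 1
  O: 2
Molecular formula: C7H15NO2.
  M = 7(12.011) + 15(1.008) + 14.007 + 2(15.999)
    = 84.077 + 15.120 + 14.007 + 31.998 = 145.202

145.20 g/mol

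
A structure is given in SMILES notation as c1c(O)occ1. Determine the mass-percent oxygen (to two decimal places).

Atom tally by fragment:
  furan ring core → C:4 H:4 O:1
  (− 1 ring H displaced by substituents)
  + OH → O:1 H:1
Element totals:
  C: 4
  H: 4
  O: 2
Molecular formula: C4H4O2.
Molar mass = 84.074 g/mol.
Mass from O: 2 × 15.999 = 31.998 g/mol.
%O = 31.998 / 84.074 × 100 = 38.06%.

38.06%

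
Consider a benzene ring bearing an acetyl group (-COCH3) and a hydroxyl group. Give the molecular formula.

C8H8O2

Atom tally by fragment:
  benzene ring core → C:6 H:6
  (− 2 ring H displaced by substituents)
  + COCH3 → C:2 H:3 O:1
  + OH → O:1 H:1
Element totals:
  C: 8
  H: 8
  O: 2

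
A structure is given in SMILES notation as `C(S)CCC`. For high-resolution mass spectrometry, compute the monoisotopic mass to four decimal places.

90.0503

Atom tally by fragment:
  HSCH2 → C:1 H:3 S:1
  CH2 → C:1 H:2
  CH2 → C:1 H:2
  CH3 → C:1 H:3
Element totals:
  C: 4
  H: 10
  S: 1
Molecular formula: C4H10S.
  M = 4(12.0) + 10(1.007825) + 31.972071
    = 48.000000 + 10.078250 + 31.972071 = 90.050321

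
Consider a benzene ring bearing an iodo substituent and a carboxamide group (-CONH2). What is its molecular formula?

C7H6INO

Atom tally by fragment:
  benzene ring core → C:6 H:6
  (− 2 ring H displaced by substituents)
  + I → I:1
  + CONH2 → C:1 H:2 O:1 N:1
Element totals:
  C: 7
  H: 6
  I: 1
  N: 1
  O: 1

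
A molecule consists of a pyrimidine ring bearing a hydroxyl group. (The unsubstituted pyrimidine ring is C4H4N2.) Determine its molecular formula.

C4H4N2O

Atom tally by fragment:
  pyrimidine ring core → C:4 H:4 N:2
  (− 1 ring H displaced by substituents)
  + OH → O:1 H:1
Element totals:
  C: 4
  H: 4
  N: 2
  O: 1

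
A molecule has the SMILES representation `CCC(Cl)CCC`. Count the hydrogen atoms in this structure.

13

Atom tally by fragment:
  CH3 → C:1 H:3
  CH2 → C:1 H:2
  CH(Cl) → C:1 H:1 Cl:1
  CH2 → C:1 H:2
  CH2 → C:1 H:2
  CH3 → C:1 H:3
Element totals:
  C: 6
  H: 13
  Cl: 1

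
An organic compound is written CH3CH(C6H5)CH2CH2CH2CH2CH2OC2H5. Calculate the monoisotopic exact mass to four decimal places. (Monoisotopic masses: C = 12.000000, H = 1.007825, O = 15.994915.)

220.1827

Element totals:
  C: 15
  H: 24
  O: 1
Molecular formula: C15H24O.
  M = 15(12.0) + 24(1.007825) + 15.994915
    = 180.000000 + 24.187800 + 15.994915 = 220.182715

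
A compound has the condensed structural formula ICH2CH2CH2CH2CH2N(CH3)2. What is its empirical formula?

Atom tally by fragment:
  ICH2 → C:1 H:2 I:1
  CH2 → C:1 H:2
  CH2 → C:1 H:2
  CH2 → C:1 H:2
  CH2N(CH3)2 → C:3 H:8 N:1
Element totals:
  C: 7
  H: 16
  I: 1
  N: 1
Molecular formula: C7H16IN.
gcd of subscripts (7, 16, 1, 1) = 1, so the empirical formula equals the molecular formula.

C7H16IN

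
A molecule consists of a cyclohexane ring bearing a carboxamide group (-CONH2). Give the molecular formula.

Atom tally by fragment:
  cyclohexane ring core → C:6 H:12
  (− 1 ring H displaced by substituents)
  + CONH2 → C:1 H:2 O:1 N:1
Element totals:
  C: 7
  H: 13
  N: 1
  O: 1

C7H13NO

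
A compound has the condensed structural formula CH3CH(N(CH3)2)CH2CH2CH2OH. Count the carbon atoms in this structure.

Element totals:
  C: 7
  H: 17
  N: 1
  O: 1

7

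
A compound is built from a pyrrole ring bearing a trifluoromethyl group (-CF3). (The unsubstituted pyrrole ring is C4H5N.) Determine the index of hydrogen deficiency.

Atom tally by fragment:
  pyrrole ring core → C:4 H:5 N:1
  (− 1 ring H displaced by substituents)
  + CF3 → C:1 F:3
Element totals:
  C: 5
  H: 4
  F: 3
  N: 1
Molecular formula: C5H4F3N.
DoU = (2C + 2 + N − H − X) / 2 = (2·5 + 2 + 1 − 4 − 3) / 2 = 3.

3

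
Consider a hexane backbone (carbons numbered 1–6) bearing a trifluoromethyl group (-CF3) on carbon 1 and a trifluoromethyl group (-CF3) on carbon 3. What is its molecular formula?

Atom tally by fragment:
  F3CCH2 → C:2 H:2 F:3
  CH2 → C:1 H:2
  CH(CF3) → C:2 H:1 F:3
  CH2 → C:1 H:2
  CH2 → C:1 H:2
  CH3 → C:1 H:3
Element totals:
  C: 8
  H: 12
  F: 6

C8H12F6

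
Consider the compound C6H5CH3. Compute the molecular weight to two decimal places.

92.14 g/mol

Element totals:
  C: 7
  H: 8
Molecular formula: C7H8.
  M = 7(12.011) + 8(1.008)
    = 84.077 + 8.064 = 92.141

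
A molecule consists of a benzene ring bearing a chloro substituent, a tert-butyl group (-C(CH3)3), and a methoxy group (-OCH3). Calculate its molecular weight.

198.69 g/mol

Atom tally by fragment:
  benzene ring core → C:6 H:6
  (− 3 ring H displaced by substituents)
  + Cl → Cl:1
  + C(CH3)3 → C:4 H:9
  + OCH3 → C:1 H:3 O:1
Element totals:
  C: 11
  H: 15
  Cl: 1
  O: 1
Molecular formula: C11H15ClO.
  M = 11(12.011) + 15(1.008) + 35.45 + 15.999
    = 132.121 + 15.120 + 35.450 + 15.999 = 198.690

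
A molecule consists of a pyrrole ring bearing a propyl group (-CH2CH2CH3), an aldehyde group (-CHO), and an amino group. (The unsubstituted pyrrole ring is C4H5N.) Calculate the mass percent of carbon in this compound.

63.13%

Atom tally by fragment:
  pyrrole ring core → C:4 H:5 N:1
  (− 3 ring H displaced by substituents)
  + CH2CH2CH3 → C:3 H:7
  + CHO → C:1 H:1 O:1
  + NH2 → N:1 H:2
Element totals:
  C: 8
  H: 12
  N: 2
  O: 1
Molecular formula: C8H12N2O.
Molar mass = 152.197 g/mol.
Mass from C: 8 × 12.011 = 96.088 g/mol.
%C = 96.088 / 152.197 × 100 = 63.13%.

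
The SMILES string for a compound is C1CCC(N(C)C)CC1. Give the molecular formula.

C8H17N

Atom tally by fragment:
  cyclohexane ring core → C:6 H:12
  (− 1 ring H displaced by substituents)
  + N(CH3)2 → N:1 C:2 H:6
Element totals:
  C: 8
  H: 17
  N: 1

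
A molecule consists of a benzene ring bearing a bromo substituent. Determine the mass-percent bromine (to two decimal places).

50.89%

Atom tally by fragment:
  benzene ring core → C:6 H:6
  (− 1 ring H displaced by substituents)
  + Br → Br:1
Element totals:
  C: 6
  H: 5
  Br: 1
Molecular formula: C6H5Br.
Molar mass = 157.010 g/mol.
Mass from Br: 1 × 79.904 = 79.904 g/mol.
%Br = 79.904 / 157.010 × 100 = 50.89%.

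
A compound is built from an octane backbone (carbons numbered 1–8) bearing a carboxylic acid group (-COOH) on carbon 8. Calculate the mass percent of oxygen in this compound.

20.22%

Atom tally by fragment:
  CH3 → C:1 H:3
  CH2 → C:1 H:2
  CH2 → C:1 H:2
  CH2 → C:1 H:2
  CH2 → C:1 H:2
  CH2 → C:1 H:2
  CH2 → C:1 H:2
  CH2COOH → C:2 H:3 O:2
Element totals:
  C: 9
  H: 18
  O: 2
Molecular formula: C9H18O2.
Molar mass = 158.241 g/mol.
Mass from O: 2 × 15.999 = 31.998 g/mol.
%O = 31.998 / 158.241 × 100 = 20.22%.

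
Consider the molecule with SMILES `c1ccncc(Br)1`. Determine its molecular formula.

Atom tally by fragment:
  pyridine ring core → C:5 H:5 N:1
  (− 1 ring H displaced by substituents)
  + Br → Br:1
Element totals:
  C: 5
  H: 4
  Br: 1
  N: 1

C5H4BrN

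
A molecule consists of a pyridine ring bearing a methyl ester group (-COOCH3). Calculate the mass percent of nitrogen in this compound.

10.21%

Atom tally by fragment:
  pyridine ring core → C:5 H:5 N:1
  (− 1 ring H displaced by substituents)
  + COOCH3 → C:2 H:3 O:2
Element totals:
  C: 7
  H: 7
  N: 1
  O: 2
Molecular formula: C7H7NO2.
Molar mass = 137.138 g/mol.
Mass from N: 1 × 14.007 = 14.007 g/mol.
%N = 14.007 / 137.138 × 100 = 10.21%.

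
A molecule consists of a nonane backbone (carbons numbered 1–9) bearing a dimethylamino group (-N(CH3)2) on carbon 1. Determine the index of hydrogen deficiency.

Atom tally by fragment:
  (CH3)2NCH2 → C:3 H:8 N:1
  CH2 → C:1 H:2
  CH2 → C:1 H:2
  CH2 → C:1 H:2
  CH2 → C:1 H:2
  CH2 → C:1 H:2
  CH2 → C:1 H:2
  CH2 → C:1 H:2
  CH3 → C:1 H:3
Element totals:
  C: 11
  H: 25
  N: 1
Molecular formula: C11H25N.
DoU = (2C + 2 + N − H − X) / 2 = (2·11 + 2 + 1 − 25 − 0) / 2 = 0.

0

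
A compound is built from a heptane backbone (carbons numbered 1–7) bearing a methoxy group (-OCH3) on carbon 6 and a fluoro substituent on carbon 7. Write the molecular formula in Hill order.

C8H17FO

Atom tally by fragment:
  CH3 → C:1 H:3
  CH2 → C:1 H:2
  CH2 → C:1 H:2
  CH2 → C:1 H:2
  CH2 → C:1 H:2
  CH(OCH3) → C:2 H:4 O:1
  CH2F → C:1 H:2 F:1
Element totals:
  C: 8
  H: 17
  F: 1
  O: 1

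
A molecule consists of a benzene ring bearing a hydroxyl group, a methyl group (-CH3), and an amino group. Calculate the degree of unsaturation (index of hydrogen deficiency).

4

Atom tally by fragment:
  benzene ring core → C:6 H:6
  (− 3 ring H displaced by substituents)
  + OH → O:1 H:1
  + CH3 → C:1 H:3
  + NH2 → N:1 H:2
Element totals:
  C: 7
  H: 9
  N: 1
  O: 1
Molecular formula: C7H9NO.
DoU = (2C + 2 + N − H − X) / 2 = (2·7 + 2 + 1 − 9 − 0) / 2 = 4.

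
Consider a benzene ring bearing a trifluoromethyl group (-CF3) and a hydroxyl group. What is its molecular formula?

C7H5F3O

Atom tally by fragment:
  benzene ring core → C:6 H:6
  (− 2 ring H displaced by substituents)
  + CF3 → C:1 F:3
  + OH → O:1 H:1
Element totals:
  C: 7
  H: 5
  F: 3
  O: 1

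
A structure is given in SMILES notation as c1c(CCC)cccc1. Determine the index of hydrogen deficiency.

Atom tally by fragment:
  benzene ring core → C:6 H:6
  (− 1 ring H displaced by substituents)
  + CH2CH2CH3 → C:3 H:7
Element totals:
  C: 9
  H: 12
Molecular formula: C9H12.
DoU = (2C + 2 + N − H − X) / 2 = (2·9 + 2 + 0 − 12 − 0) / 2 = 4.

4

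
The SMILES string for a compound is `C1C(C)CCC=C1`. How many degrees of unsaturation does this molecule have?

2

Atom tally by fragment:
  cyclohexene ring core → C:6 H:10
  (− 1 ring H displaced by substituents)
  + CH3 → C:1 H:3
Element totals:
  C: 7
  H: 12
Molecular formula: C7H12.
DoU = (2C + 2 + N − H − X) / 2 = (2·7 + 2 + 0 − 12 − 0) / 2 = 2.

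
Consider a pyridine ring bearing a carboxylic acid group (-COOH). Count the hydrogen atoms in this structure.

Atom tally by fragment:
  pyridine ring core → C:5 H:5 N:1
  (− 1 ring H displaced by substituents)
  + COOH → C:1 H:1 O:2
Element totals:
  C: 6
  H: 5
  N: 1
  O: 2

5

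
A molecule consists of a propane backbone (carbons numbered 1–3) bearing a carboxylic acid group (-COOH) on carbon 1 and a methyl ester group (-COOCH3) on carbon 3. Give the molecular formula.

C6H10O4

Atom tally by fragment:
  HOOCCH2 → C:2 H:3 O:2
  CH2 → C:1 H:2
  CH2COOCH3 → C:3 H:5 O:2
Element totals:
  C: 6
  H: 10
  O: 4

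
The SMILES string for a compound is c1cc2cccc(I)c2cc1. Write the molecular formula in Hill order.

Atom tally by fragment:
  naphthalene ring system core → C:10 H:8
  (− 1 ring H displaced by substituents)
  + I → I:1
Element totals:
  C: 10
  H: 7
  I: 1

C10H7I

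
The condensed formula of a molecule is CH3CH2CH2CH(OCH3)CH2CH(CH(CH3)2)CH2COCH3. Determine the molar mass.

Atom tally by fragment:
  CH3 → C:1 H:3
  CH2 → C:1 H:2
  CH2 → C:1 H:2
  CH(OCH3) → C:2 H:4 O:1
  CH2 → C:1 H:2
  CH(CH(CH3)2) → C:4 H:8
  CH2COCH3 → C:3 H:5 O:1
Element totals:
  C: 13
  H: 26
  O: 2
Molecular formula: C13H26O2.
  M = 13(12.011) + 26(1.008) + 2(15.999)
    = 156.143 + 26.208 + 31.998 = 214.349

214.35 g/mol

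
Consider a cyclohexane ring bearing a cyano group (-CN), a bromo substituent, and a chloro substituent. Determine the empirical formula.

Atom tally by fragment:
  cyclohexane ring core → C:6 H:12
  (− 3 ring H displaced by substituents)
  + CN → C:1 N:1
  + Br → Br:1
  + Cl → Cl:1
Element totals:
  C: 7
  H: 9
  Br: 1
  Cl: 1
  N: 1
Molecular formula: C7H9BrClN.
gcd of subscripts (1, 7, 1, 9, 1) = 1, so the empirical formula equals the molecular formula.

C7H9BrClN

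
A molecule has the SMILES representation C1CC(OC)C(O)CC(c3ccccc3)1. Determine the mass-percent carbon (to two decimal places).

Atom tally by fragment:
  cyclohexane ring core → C:6 H:12
  (− 3 ring H displaced by substituents)
  + OCH3 → C:1 H:3 O:1
  + OH → O:1 H:1
  + C6H5 → C:6 H:5
Element totals:
  C: 13
  H: 18
  O: 2
Molecular formula: C13H18O2.
Molar mass = 206.285 g/mol.
Mass from C: 13 × 12.011 = 156.143 g/mol.
%C = 156.143 / 206.285 × 100 = 75.69%.

75.69%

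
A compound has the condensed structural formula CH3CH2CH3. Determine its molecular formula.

C3H8

Atom tally by fragment:
  CH3 → C:1 H:3
  CH2 → C:1 H:2
  CH3 → C:1 H:3
Element totals:
  C: 3
  H: 8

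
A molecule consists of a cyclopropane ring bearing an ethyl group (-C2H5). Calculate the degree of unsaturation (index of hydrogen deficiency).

1

Atom tally by fragment:
  cyclopropane ring core → C:3 H:6
  (− 1 ring H displaced by substituents)
  + C2H5 → C:2 H:5
Element totals:
  C: 5
  H: 10
Molecular formula: C5H10.
DoU = (2C + 2 + N − H − X) / 2 = (2·5 + 2 + 0 − 10 − 0) / 2 = 1.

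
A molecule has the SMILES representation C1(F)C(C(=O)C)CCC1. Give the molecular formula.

Atom tally by fragment:
  cyclopentane ring core → C:5 H:10
  (− 2 ring H displaced by substituents)
  + F → F:1
  + COCH3 → C:2 H:3 O:1
Element totals:
  C: 7
  H: 11
  F: 1
  O: 1

C7H11FO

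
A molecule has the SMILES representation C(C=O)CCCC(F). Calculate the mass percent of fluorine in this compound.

16.08%

Atom tally by fragment:
  OHCCH2 → C:2 H:3 O:1
  CH2 → C:1 H:2
  CH2 → C:1 H:2
  CH2 → C:1 H:2
  CH2F → C:1 H:2 F:1
Element totals:
  C: 6
  H: 11
  F: 1
  O: 1
Molecular formula: C6H11FO.
Molar mass = 118.151 g/mol.
Mass from F: 1 × 18.998 = 18.998 g/mol.
%F = 18.998 / 118.151 × 100 = 16.08%.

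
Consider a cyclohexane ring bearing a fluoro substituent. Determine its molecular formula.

C6H11F

Atom tally by fragment:
  cyclohexane ring core → C:6 H:12
  (− 1 ring H displaced by substituents)
  + F → F:1
Element totals:
  C: 6
  H: 11
  F: 1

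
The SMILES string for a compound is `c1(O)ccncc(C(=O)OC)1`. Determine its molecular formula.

C7H7NO3

Atom tally by fragment:
  pyridine ring core → C:5 H:5 N:1
  (− 2 ring H displaced by substituents)
  + OH → O:1 H:1
  + COOCH3 → C:2 H:3 O:2
Element totals:
  C: 7
  H: 7
  N: 1
  O: 3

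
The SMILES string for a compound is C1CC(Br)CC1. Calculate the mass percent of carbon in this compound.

40.30%

Atom tally by fragment:
  cyclopentane ring core → C:5 H:10
  (− 1 ring H displaced by substituents)
  + Br → Br:1
Element totals:
  C: 5
  H: 9
  Br: 1
Molecular formula: C5H9Br.
Molar mass = 149.031 g/mol.
Mass from C: 5 × 12.011 = 60.055 g/mol.
%C = 60.055 / 149.031 × 100 = 40.30%.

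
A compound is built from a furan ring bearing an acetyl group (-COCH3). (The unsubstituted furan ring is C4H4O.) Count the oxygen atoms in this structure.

Atom tally by fragment:
  furan ring core → C:4 H:4 O:1
  (− 1 ring H displaced by substituents)
  + COCH3 → C:2 H:3 O:1
Element totals:
  C: 6
  H: 6
  O: 2

2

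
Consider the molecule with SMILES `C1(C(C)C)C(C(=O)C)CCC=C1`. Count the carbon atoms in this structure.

11

Atom tally by fragment:
  cyclohexene ring core → C:6 H:10
  (− 2 ring H displaced by substituents)
  + CH(CH3)2 → C:3 H:7
  + COCH3 → C:2 H:3 O:1
Element totals:
  C: 11
  H: 18
  O: 1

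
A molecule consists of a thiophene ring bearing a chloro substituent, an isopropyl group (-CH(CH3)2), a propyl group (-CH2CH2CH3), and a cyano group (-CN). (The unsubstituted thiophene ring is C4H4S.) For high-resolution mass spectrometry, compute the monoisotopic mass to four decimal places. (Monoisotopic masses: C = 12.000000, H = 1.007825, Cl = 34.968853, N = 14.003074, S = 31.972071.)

Atom tally by fragment:
  thiophene ring core → C:4 H:4 S:1
  (− 4 ring H displaced by substituents)
  + Cl → Cl:1
  + CH(CH3)2 → C:3 H:7
  + CH2CH2CH3 → C:3 H:7
  + CN → C:1 N:1
Element totals:
  C: 11
  H: 14
  Cl: 1
  N: 1
  S: 1
Molecular formula: C11H14ClNS.
  M = 11(12.0) + 14(1.007825) + 34.968853 + 14.003074 + 31.972071
    = 132.000000 + 14.109550 + 34.968853 + 14.003074 + 31.972071 = 227.053548

227.0535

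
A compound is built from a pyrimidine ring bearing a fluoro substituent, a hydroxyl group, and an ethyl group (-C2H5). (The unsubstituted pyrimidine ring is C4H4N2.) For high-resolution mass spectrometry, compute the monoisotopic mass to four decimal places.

Atom tally by fragment:
  pyrimidine ring core → C:4 H:4 N:2
  (− 3 ring H displaced by substituents)
  + F → F:1
  + OH → O:1 H:1
  + C2H5 → C:2 H:5
Element totals:
  C: 6
  H: 7
  F: 1
  N: 2
  O: 1
Molecular formula: C6H7FN2O.
  M = 6(12.0) + 7(1.007825) + 18.998403 + 2(14.003074) + 15.994915
    = 72.000000 + 7.054775 + 18.998403 + 28.006148 + 15.994915 = 142.054241

142.0542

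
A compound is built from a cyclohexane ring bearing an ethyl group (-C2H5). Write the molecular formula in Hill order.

Atom tally by fragment:
  cyclohexane ring core → C:6 H:12
  (− 1 ring H displaced by substituents)
  + C2H5 → C:2 H:5
Element totals:
  C: 8
  H: 16

C8H16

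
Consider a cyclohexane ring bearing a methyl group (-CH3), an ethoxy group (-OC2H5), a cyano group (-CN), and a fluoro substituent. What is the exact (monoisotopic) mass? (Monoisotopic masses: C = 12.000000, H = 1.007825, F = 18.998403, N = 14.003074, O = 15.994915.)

Atom tally by fragment:
  cyclohexane ring core → C:6 H:12
  (− 4 ring H displaced by substituents)
  + CH3 → C:1 H:3
  + OC2H5 → C:2 H:5 O:1
  + CN → C:1 N:1
  + F → F:1
Element totals:
  C: 10
  H: 16
  F: 1
  N: 1
  O: 1
Molecular formula: C10H16FNO.
  M = 10(12.0) + 16(1.007825) + 18.998403 + 14.003074 + 15.994915
    = 120.000000 + 16.125200 + 18.998403 + 14.003074 + 15.994915 = 185.121592

185.1216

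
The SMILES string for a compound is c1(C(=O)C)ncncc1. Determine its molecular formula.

C6H6N2O

Atom tally by fragment:
  pyrimidine ring core → C:4 H:4 N:2
  (− 1 ring H displaced by substituents)
  + COCH3 → C:2 H:3 O:1
Element totals:
  C: 6
  H: 6
  N: 2
  O: 1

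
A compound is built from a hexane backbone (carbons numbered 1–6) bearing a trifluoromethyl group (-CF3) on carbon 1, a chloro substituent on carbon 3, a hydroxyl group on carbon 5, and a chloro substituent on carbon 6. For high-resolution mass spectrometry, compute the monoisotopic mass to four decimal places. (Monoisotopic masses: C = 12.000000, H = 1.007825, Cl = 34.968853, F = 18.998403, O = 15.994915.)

238.0139

Atom tally by fragment:
  F3CCH2 → C:2 H:2 F:3
  CH2 → C:1 H:2
  CH(Cl) → C:1 H:1 Cl:1
  CH2 → C:1 H:2
  CH(OH) → C:1 H:2 O:1
  CH2Cl → C:1 H:2 Cl:1
Element totals:
  C: 7
  H: 11
  Cl: 2
  F: 3
  O: 1
Molecular formula: C7H11Cl2F3O.
  M = 7(12.0) + 11(1.007825) + 2(34.968853) + 3(18.998403) + 15.994915
    = 84.000000 + 11.086075 + 69.937706 + 56.995209 + 15.994915 = 238.013905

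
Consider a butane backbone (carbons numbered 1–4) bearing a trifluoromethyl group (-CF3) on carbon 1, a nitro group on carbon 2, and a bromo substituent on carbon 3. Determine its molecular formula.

C5H7BrF3NO2

Atom tally by fragment:
  F3CCH2 → C:2 H:2 F:3
  CH(NO2) → C:1 H:1 N:1 O:2
  CH(Br) → C:1 H:1 Br:1
  CH3 → C:1 H:3
Element totals:
  C: 5
  H: 7
  Br: 1
  F: 3
  N: 1
  O: 2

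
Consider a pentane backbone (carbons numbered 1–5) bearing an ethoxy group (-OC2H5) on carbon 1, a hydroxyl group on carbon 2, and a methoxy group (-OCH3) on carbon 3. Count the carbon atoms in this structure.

8

Atom tally by fragment:
  C2H5OCH2 → C:3 H:7 O:1
  CH(OH) → C:1 H:2 O:1
  CH(OCH3) → C:2 H:4 O:1
  CH2 → C:1 H:2
  CH3 → C:1 H:3
Element totals:
  C: 8
  H: 18
  O: 3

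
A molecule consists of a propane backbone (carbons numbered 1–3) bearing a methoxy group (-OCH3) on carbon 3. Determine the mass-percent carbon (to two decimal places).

64.82%

Atom tally by fragment:
  CH3 → C:1 H:3
  CH2 → C:1 H:2
  CH2OCH3 → C:2 H:5 O:1
Element totals:
  C: 4
  H: 10
  O: 1
Molecular formula: C4H10O.
Molar mass = 74.123 g/mol.
Mass from C: 4 × 12.011 = 48.044 g/mol.
%C = 48.044 / 74.123 × 100 = 64.82%.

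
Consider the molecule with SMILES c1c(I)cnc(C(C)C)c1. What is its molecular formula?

Atom tally by fragment:
  pyridine ring core → C:5 H:5 N:1
  (− 2 ring H displaced by substituents)
  + I → I:1
  + CH(CH3)2 → C:3 H:7
Element totals:
  C: 8
  H: 10
  I: 1
  N: 1

C8H10IN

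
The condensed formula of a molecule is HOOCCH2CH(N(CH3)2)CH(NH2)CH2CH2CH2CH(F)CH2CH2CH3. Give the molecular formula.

Element totals:
  C: 13
  H: 27
  F: 1
  N: 2
  O: 2

C13H27FN2O2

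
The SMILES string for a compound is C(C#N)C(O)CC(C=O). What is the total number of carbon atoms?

6

Atom tally by fragment:
  NCCH2 → C:2 H:2 N:1
  CH(OH) → C:1 H:2 O:1
  CH2 → C:1 H:2
  CH2CHO → C:2 H:3 O:1
Element totals:
  C: 6
  H: 9
  N: 1
  O: 2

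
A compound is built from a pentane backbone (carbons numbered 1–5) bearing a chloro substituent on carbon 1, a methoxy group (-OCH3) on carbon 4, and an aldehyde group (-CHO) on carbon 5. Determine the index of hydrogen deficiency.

Atom tally by fragment:
  ClCH2 → C:1 H:2 Cl:1
  CH2 → C:1 H:2
  CH2 → C:1 H:2
  CH(OCH3) → C:2 H:4 O:1
  CH2CHO → C:2 H:3 O:1
Element totals:
  C: 7
  H: 13
  Cl: 1
  O: 2
Molecular formula: C7H13ClO2.
DoU = (2C + 2 + N − H − X) / 2 = (2·7 + 2 + 0 − 13 − 1) / 2 = 1.

1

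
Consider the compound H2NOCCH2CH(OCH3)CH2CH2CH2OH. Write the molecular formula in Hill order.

Atom tally by fragment:
  H2NOCCH2 → C:2 H:4 O:1 N:1
  CH(OCH3) → C:2 H:4 O:1
  CH2 → C:1 H:2
  CH2CH2OH → C:2 H:5 O:1
Element totals:
  C: 7
  H: 15
  N: 1
  O: 3

C7H15NO3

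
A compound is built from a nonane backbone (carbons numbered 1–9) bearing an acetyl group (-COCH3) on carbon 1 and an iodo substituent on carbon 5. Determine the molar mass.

Atom tally by fragment:
  CH3COCH2 → C:3 H:5 O:1
  CH2 → C:1 H:2
  CH2 → C:1 H:2
  CH2 → C:1 H:2
  CH(I) → C:1 H:1 I:1
  CH2 → C:1 H:2
  CH2 → C:1 H:2
  CH2 → C:1 H:2
  CH3 → C:1 H:3
Element totals:
  C: 11
  H: 21
  I: 1
  O: 1
Molecular formula: C11H21IO.
  M = 11(12.011) + 21(1.008) + 126.904 + 15.999
    = 132.121 + 21.168 + 126.904 + 15.999 = 296.192

296.19 g/mol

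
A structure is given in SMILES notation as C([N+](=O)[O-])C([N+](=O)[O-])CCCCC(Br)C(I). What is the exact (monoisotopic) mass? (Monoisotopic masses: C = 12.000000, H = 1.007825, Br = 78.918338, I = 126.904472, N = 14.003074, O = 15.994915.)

Atom tally by fragment:
  O2NCH2 → C:1 H:2 N:1 O:2
  CH(NO2) → C:1 H:1 N:1 O:2
  CH2 → C:1 H:2
  CH2 → C:1 H:2
  CH2 → C:1 H:2
  CH2 → C:1 H:2
  CH(Br) → C:1 H:1 Br:1
  CH2I → C:1 H:2 I:1
Element totals:
  C: 8
  H: 14
  Br: 1
  I: 1
  N: 2
  O: 4
Molecular formula: C8H14BrIN2O4.
  M = 8(12.0) + 14(1.007825) + 78.918338 + 126.904472 + 2(14.003074) + 4(15.994915)
    = 96.000000 + 14.109550 + 78.918338 + 126.904472 + 28.006148 + 63.979660 = 407.918168

407.9182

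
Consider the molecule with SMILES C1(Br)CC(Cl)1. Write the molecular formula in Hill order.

Atom tally by fragment:
  cyclopropane ring core → C:3 H:6
  (− 2 ring H displaced by substituents)
  + Br → Br:1
  + Cl → Cl:1
Element totals:
  C: 3
  H: 4
  Br: 1
  Cl: 1

C3H4BrCl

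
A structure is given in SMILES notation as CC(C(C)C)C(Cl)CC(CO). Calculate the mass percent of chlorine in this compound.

19.84%

Atom tally by fragment:
  CH3 → C:1 H:3
  CH(CH(CH3)2) → C:4 H:8
  CH(Cl) → C:1 H:1 Cl:1
  CH2 → C:1 H:2
  CH2CH2OH → C:2 H:5 O:1
Element totals:
  C: 9
  H: 19
  Cl: 1
  O: 1
Molecular formula: C9H19ClO.
Molar mass = 178.700 g/mol.
Mass from Cl: 1 × 35.45 = 35.450 g/mol.
%Cl = 35.450 / 178.700 × 100 = 19.84%.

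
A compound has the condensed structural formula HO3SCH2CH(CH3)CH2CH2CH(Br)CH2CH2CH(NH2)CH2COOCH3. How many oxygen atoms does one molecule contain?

5

Element totals:
  C: 12
  H: 24
  Br: 1
  N: 1
  O: 5
  S: 1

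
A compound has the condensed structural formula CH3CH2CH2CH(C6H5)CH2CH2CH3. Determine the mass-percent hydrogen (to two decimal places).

11.43%

Atom tally by fragment:
  CH3 → C:1 H:3
  CH2 → C:1 H:2
  CH2 → C:1 H:2
  CH(C6H5) → C:7 H:6
  CH2 → C:1 H:2
  CH2 → C:1 H:2
  CH3 → C:1 H:3
Element totals:
  C: 13
  H: 20
Molecular formula: C13H20.
Molar mass = 176.303 g/mol.
Mass from H: 20 × 1.008 = 20.160 g/mol.
%H = 20.160 / 176.303 × 100 = 11.43%.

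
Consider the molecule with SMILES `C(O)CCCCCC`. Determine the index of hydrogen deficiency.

Atom tally by fragment:
  HOCH2 → C:1 H:3 O:1
  CH2 → C:1 H:2
  CH2 → C:1 H:2
  CH2 → C:1 H:2
  CH2 → C:1 H:2
  CH2 → C:1 H:2
  CH3 → C:1 H:3
Element totals:
  C: 7
  H: 16
  O: 1
Molecular formula: C7H16O.
DoU = (2C + 2 + N − H − X) / 2 = (2·7 + 2 + 0 − 16 − 0) / 2 = 0.

0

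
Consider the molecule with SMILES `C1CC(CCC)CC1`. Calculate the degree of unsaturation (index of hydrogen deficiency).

Atom tally by fragment:
  cyclopentane ring core → C:5 H:10
  (− 1 ring H displaced by substituents)
  + CH2CH2CH3 → C:3 H:7
Element totals:
  C: 8
  H: 16
Molecular formula: C8H16.
DoU = (2C + 2 + N − H − X) / 2 = (2·8 + 2 + 0 − 16 − 0) / 2 = 1.

1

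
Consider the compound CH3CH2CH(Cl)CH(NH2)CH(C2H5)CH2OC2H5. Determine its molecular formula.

C10H22ClNO

Atom tally by fragment:
  CH3 → C:1 H:3
  CH2 → C:1 H:2
  CH(Cl) → C:1 H:1 Cl:1
  CH(NH2) → C:1 H:3 N:1
  CH(C2H5) → C:3 H:6
  CH2OC2H5 → C:3 H:7 O:1
Element totals:
  C: 10
  H: 22
  Cl: 1
  N: 1
  O: 1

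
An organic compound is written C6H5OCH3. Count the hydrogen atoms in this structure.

Element totals:
  C: 7
  H: 8
  O: 1

8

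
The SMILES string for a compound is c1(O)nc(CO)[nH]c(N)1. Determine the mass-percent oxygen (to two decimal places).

24.78%

Atom tally by fragment:
  imidazole ring core → C:3 H:4 N:2
  (− 3 ring H displaced by substituents)
  + OH → O:1 H:1
  + CH2OH → C:1 H:3 O:1
  + NH2 → N:1 H:2
Element totals:
  C: 4
  H: 7
  N: 3
  O: 2
Molecular formula: C4H7N3O2.
Molar mass = 129.119 g/mol.
Mass from O: 2 × 15.999 = 31.998 g/mol.
%O = 31.998 / 129.119 × 100 = 24.78%.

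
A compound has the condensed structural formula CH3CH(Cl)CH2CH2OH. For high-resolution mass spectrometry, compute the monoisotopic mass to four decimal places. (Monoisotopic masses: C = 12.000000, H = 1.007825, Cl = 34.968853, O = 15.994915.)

Atom tally by fragment:
  CH3 → C:1 H:3
  CH(Cl) → C:1 H:1 Cl:1
  CH2CH2OH → C:2 H:5 O:1
Element totals:
  C: 4
  H: 9
  Cl: 1
  O: 1
Molecular formula: C4H9ClO.
  M = 4(12.0) + 9(1.007825) + 34.968853 + 15.994915
    = 48.000000 + 9.070425 + 34.968853 + 15.994915 = 108.034193

108.0342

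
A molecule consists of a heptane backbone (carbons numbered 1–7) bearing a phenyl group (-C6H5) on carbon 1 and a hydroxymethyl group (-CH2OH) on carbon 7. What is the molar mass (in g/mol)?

Atom tally by fragment:
  C6H5CH2 → C:7 H:7
  CH2 → C:1 H:2
  CH2 → C:1 H:2
  CH2 → C:1 H:2
  CH2 → C:1 H:2
  CH2 → C:1 H:2
  CH2CH2OH → C:2 H:5 O:1
Element totals:
  C: 14
  H: 22
  O: 1
Molecular formula: C14H22O.
  M = 14(12.011) + 22(1.008) + 15.999
    = 168.154 + 22.176 + 15.999 = 206.329

206.33 g/mol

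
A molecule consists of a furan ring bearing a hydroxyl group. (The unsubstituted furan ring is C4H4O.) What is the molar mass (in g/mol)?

84.07 g/mol

Atom tally by fragment:
  furan ring core → C:4 H:4 O:1
  (− 1 ring H displaced by substituents)
  + OH → O:1 H:1
Element totals:
  C: 4
  H: 4
  O: 2
Molecular formula: C4H4O2.
  M = 4(12.011) + 4(1.008) + 2(15.999)
    = 48.044 + 4.032 + 31.998 = 84.074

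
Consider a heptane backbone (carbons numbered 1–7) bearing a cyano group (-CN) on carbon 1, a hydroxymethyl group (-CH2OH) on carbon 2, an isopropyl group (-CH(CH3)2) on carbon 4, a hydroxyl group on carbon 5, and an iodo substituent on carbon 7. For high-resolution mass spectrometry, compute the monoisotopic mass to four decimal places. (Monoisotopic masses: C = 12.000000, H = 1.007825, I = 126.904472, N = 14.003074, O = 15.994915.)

Atom tally by fragment:
  NCCH2 → C:2 H:2 N:1
  CH(CH2OH) → C:2 H:4 O:1
  CH2 → C:1 H:2
  CH(CH(CH3)2) → C:4 H:8
  CH(OH) → C:1 H:2 O:1
  CH2 → C:1 H:2
  CH2I → C:1 H:2 I:1
Element totals:
  C: 12
  H: 22
  I: 1
  N: 1
  O: 2
Molecular formula: C12H22INO2.
  M = 12(12.0) + 22(1.007825) + 126.904472 + 14.003074 + 2(15.994915)
    = 144.000000 + 22.172150 + 126.904472 + 14.003074 + 31.989830 = 339.069526

339.0695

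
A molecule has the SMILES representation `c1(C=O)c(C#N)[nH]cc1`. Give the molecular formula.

Atom tally by fragment:
  pyrrole ring core → C:4 H:5 N:1
  (− 2 ring H displaced by substituents)
  + CHO → C:1 H:1 O:1
  + CN → C:1 N:1
Element totals:
  C: 6
  H: 4
  N: 2
  O: 1

C6H4N2O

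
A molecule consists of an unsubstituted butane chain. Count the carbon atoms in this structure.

4

Atom tally by fragment:
  CH3 → C:1 H:3
  CH2 → C:1 H:2
  CH2 → C:1 H:2
  CH3 → C:1 H:3
Element totals:
  C: 4
  H: 10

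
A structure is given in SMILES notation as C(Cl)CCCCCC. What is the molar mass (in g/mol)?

Atom tally by fragment:
  ClCH2 → C:1 H:2 Cl:1
  CH2 → C:1 H:2
  CH2 → C:1 H:2
  CH2 → C:1 H:2
  CH2 → C:1 H:2
  CH2 → C:1 H:2
  CH3 → C:1 H:3
Element totals:
  C: 7
  H: 15
  Cl: 1
Molecular formula: C7H15Cl.
  M = 7(12.011) + 15(1.008) + 35.45
    = 84.077 + 15.120 + 35.450 = 134.647

134.65 g/mol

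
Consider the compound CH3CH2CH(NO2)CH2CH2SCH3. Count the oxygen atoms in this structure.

Atom tally by fragment:
  CH3 → C:1 H:3
  CH2 → C:1 H:2
  CH(NO2) → C:1 H:1 N:1 O:2
  CH2 → C:1 H:2
  CH2SCH3 → C:2 H:5 S:1
Element totals:
  C: 6
  H: 13
  N: 1
  O: 2
  S: 1

2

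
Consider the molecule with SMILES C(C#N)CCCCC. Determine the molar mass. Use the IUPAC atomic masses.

Atom tally by fragment:
  NCCH2 → C:2 H:2 N:1
  CH2 → C:1 H:2
  CH2 → C:1 H:2
  CH2 → C:1 H:2
  CH2 → C:1 H:2
  CH3 → C:1 H:3
Element totals:
  C: 7
  H: 13
  N: 1
Molecular formula: C7H13N.
  M = 7(12.011) + 13(1.008) + 14.007
    = 84.077 + 13.104 + 14.007 = 111.188

111.19 g/mol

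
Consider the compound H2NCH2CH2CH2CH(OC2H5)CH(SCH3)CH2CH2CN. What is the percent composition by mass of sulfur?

13.92%

Element totals:
  C: 11
  H: 22
  N: 2
  O: 1
  S: 1
Molecular formula: C11H22N2OS.
Molar mass = 230.370 g/mol.
Mass from S: 1 × 32.06 = 32.060 g/mol.
%S = 32.060 / 230.370 × 100 = 13.92%.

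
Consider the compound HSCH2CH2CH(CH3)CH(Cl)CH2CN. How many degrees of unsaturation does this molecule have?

2

Element totals:
  C: 7
  H: 12
  Cl: 1
  N: 1
  S: 1
Molecular formula: C7H12ClNS.
DoU = (2C + 2 + N − H − X) / 2 = (2·7 + 2 + 1 − 12 − 1) / 2 = 2.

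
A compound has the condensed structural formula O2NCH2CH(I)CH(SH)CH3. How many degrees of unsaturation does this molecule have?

Atom tally by fragment:
  O2NCH2 → C:1 H:2 N:1 O:2
  CH(I) → C:1 H:1 I:1
  CH(SH) → C:1 H:2 S:1
  CH3 → C:1 H:3
Element totals:
  C: 4
  H: 8
  I: 1
  N: 1
  O: 2
  S: 1
Molecular formula: C4H8INO2S.
DoU = (2C + 2 + N − H − X) / 2 = (2·4 + 2 + 1 − 8 − 1) / 2 = 1.

1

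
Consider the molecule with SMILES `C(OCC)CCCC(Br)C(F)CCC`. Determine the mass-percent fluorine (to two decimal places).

7.06%

Atom tally by fragment:
  C2H5OCH2 → C:3 H:7 O:1
  CH2 → C:1 H:2
  CH2 → C:1 H:2
  CH2 → C:1 H:2
  CH(Br) → C:1 H:1 Br:1
  CH(F) → C:1 H:1 F:1
  CH2 → C:1 H:2
  CH2 → C:1 H:2
  CH3 → C:1 H:3
Element totals:
  C: 11
  H: 22
  Br: 1
  F: 1
  O: 1
Molecular formula: C11H22BrFO.
Molar mass = 269.198 g/mol.
Mass from F: 1 × 18.998 = 18.998 g/mol.
%F = 18.998 / 269.198 × 100 = 7.06%.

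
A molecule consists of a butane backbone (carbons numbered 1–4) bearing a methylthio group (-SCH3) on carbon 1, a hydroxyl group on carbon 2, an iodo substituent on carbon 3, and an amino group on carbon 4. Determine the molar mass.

261.12 g/mol

Atom tally by fragment:
  CH3SCH2 → C:2 H:5 S:1
  CH(OH) → C:1 H:2 O:1
  CH(I) → C:1 H:1 I:1
  CH2NH2 → C:1 H:4 N:1
Element totals:
  C: 5
  H: 12
  I: 1
  N: 1
  O: 1
  S: 1
Molecular formula: C5H12INOS.
  M = 5(12.011) + 12(1.008) + 126.904 + 14.007 + 15.999 + 32.06
    = 60.055 + 12.096 + 126.904 + 14.007 + 15.999 + 32.060 = 261.121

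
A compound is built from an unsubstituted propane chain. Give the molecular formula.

C3H8

Atom tally by fragment:
  CH3 → C:1 H:3
  CH2 → C:1 H:2
  CH3 → C:1 H:3
Element totals:
  C: 3
  H: 8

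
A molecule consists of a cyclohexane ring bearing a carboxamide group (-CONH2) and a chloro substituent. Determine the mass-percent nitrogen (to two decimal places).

8.67%

Atom tally by fragment:
  cyclohexane ring core → C:6 H:12
  (− 2 ring H displaced by substituents)
  + CONH2 → C:1 H:2 O:1 N:1
  + Cl → Cl:1
Element totals:
  C: 7
  H: 12
  Cl: 1
  N: 1
  O: 1
Molecular formula: C7H12ClNO.
Molar mass = 161.629 g/mol.
Mass from N: 1 × 14.007 = 14.007 g/mol.
%N = 14.007 / 161.629 × 100 = 8.67%.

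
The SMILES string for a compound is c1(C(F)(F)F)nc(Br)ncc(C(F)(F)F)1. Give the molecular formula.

C6HBrF6N2

Atom tally by fragment:
  pyrimidine ring core → C:4 H:4 N:2
  (− 3 ring H displaced by substituents)
  + CF3 → C:1 F:3
  + Br → Br:1
  + CF3 → C:1 F:3
Element totals:
  C: 6
  H: 1
  Br: 1
  F: 6
  N: 2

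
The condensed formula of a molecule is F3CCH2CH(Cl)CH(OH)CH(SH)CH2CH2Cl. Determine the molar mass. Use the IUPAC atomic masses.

Element totals:
  C: 7
  H: 11
  Cl: 2
  F: 3
  O: 1
  S: 1
Molecular formula: C7H11Cl2F3OS.
  M = 7(12.011) + 11(1.008) + 2(35.45) + 3(18.998) + 15.999 + 32.06
    = 84.077 + 11.088 + 70.900 + 56.994 + 15.999 + 32.060 = 271.118

271.12 g/mol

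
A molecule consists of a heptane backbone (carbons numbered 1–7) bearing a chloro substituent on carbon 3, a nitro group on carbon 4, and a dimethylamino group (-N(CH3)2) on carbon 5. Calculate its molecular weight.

222.71 g/mol

Atom tally by fragment:
  CH3 → C:1 H:3
  CH2 → C:1 H:2
  CH(Cl) → C:1 H:1 Cl:1
  CH(NO2) → C:1 H:1 N:1 O:2
  CH(N(CH3)2) → C:3 H:7 N:1
  CH2 → C:1 H:2
  CH3 → C:1 H:3
Element totals:
  C: 9
  H: 19
  Cl: 1
  N: 2
  O: 2
Molecular formula: C9H19ClN2O2.
  M = 9(12.011) + 19(1.008) + 35.45 + 2(14.007) + 2(15.999)
    = 108.099 + 19.152 + 35.450 + 28.014 + 31.998 = 222.713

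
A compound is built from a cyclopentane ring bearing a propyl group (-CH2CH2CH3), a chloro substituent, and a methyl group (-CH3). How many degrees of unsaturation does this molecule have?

Atom tally by fragment:
  cyclopentane ring core → C:5 H:10
  (− 3 ring H displaced by substituents)
  + CH2CH2CH3 → C:3 H:7
  + Cl → Cl:1
  + CH3 → C:1 H:3
Element totals:
  C: 9
  H: 17
  Cl: 1
Molecular formula: C9H17Cl.
DoU = (2C + 2 + N − H − X) / 2 = (2·9 + 2 + 0 − 17 − 1) / 2 = 1.

1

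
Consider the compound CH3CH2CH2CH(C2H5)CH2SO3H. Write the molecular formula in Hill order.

Element totals:
  C: 7
  H: 16
  O: 3
  S: 1

C7H16O3S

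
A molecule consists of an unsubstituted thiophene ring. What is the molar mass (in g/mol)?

84.14 g/mol

Atom tally by fragment:
  thiophene ring core → C:4 H:4 S:1
Element totals:
  C: 4
  H: 4
  S: 1
Molecular formula: C4H4S.
  M = 4(12.011) + 4(1.008) + 32.06
    = 48.044 + 4.032 + 32.060 = 84.136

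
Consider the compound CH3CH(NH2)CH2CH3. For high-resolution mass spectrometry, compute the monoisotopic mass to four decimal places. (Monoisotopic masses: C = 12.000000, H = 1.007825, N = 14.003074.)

73.0891

Element totals:
  C: 4
  H: 11
  N: 1
Molecular formula: C4H11N.
  M = 4(12.0) + 11(1.007825) + 14.003074
    = 48.000000 + 11.086075 + 14.003074 = 73.089149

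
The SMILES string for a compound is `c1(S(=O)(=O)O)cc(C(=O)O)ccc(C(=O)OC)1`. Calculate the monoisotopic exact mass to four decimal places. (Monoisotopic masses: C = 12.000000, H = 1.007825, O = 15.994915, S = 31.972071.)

259.9991

Atom tally by fragment:
  benzene ring core → C:6 H:6
  (− 3 ring H displaced by substituents)
  + SO3H → S:1 O:3 H:1
  + COOH → C:1 H:1 O:2
  + COOCH3 → C:2 H:3 O:2
Element totals:
  C: 9
  H: 8
  O: 7
  S: 1
Molecular formula: C9H8O7S.
  M = 9(12.0) + 8(1.007825) + 7(15.994915) + 31.972071
    = 108.000000 + 8.062600 + 111.964405 + 31.972071 = 259.999076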